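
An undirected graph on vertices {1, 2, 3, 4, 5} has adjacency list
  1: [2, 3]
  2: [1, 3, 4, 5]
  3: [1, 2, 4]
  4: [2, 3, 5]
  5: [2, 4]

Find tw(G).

A width-2 tree decomposition is:
Bags: B1 = {2, 3, 4}  B2 = {1, 2, 3}  B3 = {2, 4, 5}
Tree: B1–B2, B1–B3
Every bag has size at most 3, so the width is 3 − 1 = 2 and tw(G) ≤ 2. Conversely, {1, 2, 3} is a clique of size 3, and the vertices of any clique must share a bag in every tree decomposition; so some bag has ≥ 3 vertices and tw(G) ≥ 2. The upper and lower bounds meet at 2, so that is the treewidth.

2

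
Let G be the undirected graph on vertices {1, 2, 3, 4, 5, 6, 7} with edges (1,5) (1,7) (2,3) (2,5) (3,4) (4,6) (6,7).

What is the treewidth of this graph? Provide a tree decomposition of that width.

Treewidth 2.
Bags: B1 = {1, 2, 5}  B2 = {1, 2, 3}  B3 = {1, 3, 4}  B4 = {1, 4, 6}  B5 = {1, 6, 7}
Tree: B1–B2, B2–B3, B3–B4, B4–B5

The largest bag has 3 vertices, giving width 2; this decomposition certifies tw(G) ≤ 2. Since 1–5–2–3–4–6–7–1 is a cycle in G, G is not acyclic. Forests are exactly the graphs of treewidth ≤ 1, so tw(G) ≥ 2. Hence tw(G) = 2 exactly.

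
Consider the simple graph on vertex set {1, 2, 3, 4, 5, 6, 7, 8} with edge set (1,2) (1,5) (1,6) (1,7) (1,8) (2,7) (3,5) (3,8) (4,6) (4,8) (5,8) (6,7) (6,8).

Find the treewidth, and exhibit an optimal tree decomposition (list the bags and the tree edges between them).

Treewidth 2.
One optimal decomposition is:
Bags: B1 = {1, 6, 8}  B2 = {1, 5, 8}  B3 = {4, 6, 8}  B4 = {1, 6, 7}  B5 = {1, 2, 7}  B6 = {3, 5, 8}
Tree: B1–B2, B1–B3, B1–B4, B4–B5, B2–B6

Every bag has size at most 3, so the width is 3 − 1 = 2 and tw(G) ≤ 2. Conversely, {1, 2, 7} is a clique of size 3, and the vertices of any clique must share a bag in every tree decomposition; so some bag has ≥ 3 vertices and tw(G) ≥ 2. Hence tw(G) = 2 exactly.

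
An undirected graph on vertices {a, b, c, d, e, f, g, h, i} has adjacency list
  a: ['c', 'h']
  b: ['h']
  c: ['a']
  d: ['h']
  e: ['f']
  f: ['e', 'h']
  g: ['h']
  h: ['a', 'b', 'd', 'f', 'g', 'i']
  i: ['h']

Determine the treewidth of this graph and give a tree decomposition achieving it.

Treewidth 1.
One optimal decomposition is:
Bags: B1 = {f, h}  B2 = {a, h}  B3 = {b, h}  B4 = {g, h}  B5 = {e, f}  B6 = {h, i}  B7 = {a, c}  B8 = {d, h}
Tree: B1–B2, B2–B3, B2–B4, B1–B5, B2–B6, B2–B7, B4–B8

Every bag has size at most 2, so the width is 2 − 1 = 1 and tw(G) ≤ 1. Any graph with an edge has treewidth ≥ 1, and G has the edge h–f. The upper and lower bounds meet at 1, so that is the treewidth.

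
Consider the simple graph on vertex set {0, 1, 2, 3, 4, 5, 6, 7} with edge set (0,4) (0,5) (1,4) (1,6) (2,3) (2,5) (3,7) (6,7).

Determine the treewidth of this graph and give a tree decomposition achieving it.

Treewidth 2.
One optimal decomposition is:
Bags: B1 = {1, 6, 7}  B2 = {1, 3, 7}  B3 = {1, 2, 3}  B4 = {1, 2, 5}  B5 = {0, 1, 5}  B6 = {0, 1, 4}
Tree: B1–B2, B2–B3, B3–B4, B4–B5, B5–B6

Every bag has size at most 3, so the width is 3 − 1 = 2 and tw(G) ≤ 2. The edges 1–6–7–3–2–5–0–4–1 form a cycle, so G is not a tree and its treewidth is at least 2. The upper and lower bounds meet at 2, so that is the treewidth.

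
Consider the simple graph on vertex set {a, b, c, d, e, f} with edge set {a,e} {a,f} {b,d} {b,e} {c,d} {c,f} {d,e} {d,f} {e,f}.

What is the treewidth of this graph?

A width-2 tree decomposition is:
Bags: B1 = {d, e, f}  B2 = {c, d, f}  B3 = {a, e, f}  B4 = {b, d, e}
Tree: B1–B2, B1–B3, B1–B4
Every bag has size at most 3, so the width is 3 − 1 = 2 and tw(G) ≤ 2. Conversely, {d, e, f} is a clique of size 3, and the vertices of any clique must share a bag in every tree decomposition; so some bag has ≥ 3 vertices and tw(G) ≥ 2. Therefore the treewidth is 2.

2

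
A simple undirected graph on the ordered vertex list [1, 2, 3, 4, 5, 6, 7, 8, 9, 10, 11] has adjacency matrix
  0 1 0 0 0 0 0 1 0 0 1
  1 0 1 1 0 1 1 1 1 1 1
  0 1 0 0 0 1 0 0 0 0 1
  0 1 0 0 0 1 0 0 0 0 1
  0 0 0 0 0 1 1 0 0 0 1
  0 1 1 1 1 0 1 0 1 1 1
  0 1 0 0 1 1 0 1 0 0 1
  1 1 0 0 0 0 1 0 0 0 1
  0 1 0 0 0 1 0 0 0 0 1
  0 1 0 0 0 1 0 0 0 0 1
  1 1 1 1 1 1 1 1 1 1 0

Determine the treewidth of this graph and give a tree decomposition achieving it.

Each bag holds 4 vertices, so the decomposition has width 3, which upper-bounds the treewidth. Conversely, {1, 2, 8, 11} is a clique of size 4, and the vertices of any clique must share a bag in every tree decomposition; so some bag has ≥ 4 vertices and tw(G) ≥ 3. The upper and lower bounds meet at 3, so that is the treewidth.

Treewidth 3.
One optimal decomposition is:
Bags: B1 = {2, 6, 7, 11}  B2 = {2, 6, 9, 11}  B3 = {5, 6, 7, 11}  B4 = {2, 4, 6, 11}  B5 = {2, 7, 8, 11}  B6 = {2, 6, 10, 11}  B7 = {1, 2, 8, 11}  B8 = {2, 3, 6, 11}
Tree: B1–B2, B1–B3, B2–B4, B1–B5, B4–B6, B5–B7, B1–B8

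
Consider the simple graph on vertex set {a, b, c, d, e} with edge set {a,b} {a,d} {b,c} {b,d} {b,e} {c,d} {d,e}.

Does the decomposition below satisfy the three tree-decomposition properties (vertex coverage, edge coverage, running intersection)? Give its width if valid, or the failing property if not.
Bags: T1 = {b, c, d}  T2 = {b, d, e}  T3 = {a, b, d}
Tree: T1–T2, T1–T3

Yes; width 2.

Checking the three conditions: (i) the bags cover all of {a, b, c, d, e}; (ii) for each edge, some bag contains both endpoints; (iii) the bags containing any fixed vertex form a subtree. All hold, so the decomposition is valid with width 3 − 1 = 2.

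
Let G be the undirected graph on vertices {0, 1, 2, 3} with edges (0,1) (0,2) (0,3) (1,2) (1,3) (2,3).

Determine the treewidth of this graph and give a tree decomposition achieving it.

With just one bag of size 4, the width is 4 − 1 = 3, so tw(G) ≤ 3. On the other hand G contains the 4-clique {0, 1, 2, 3}. A clique must lie in a single bag of any decomposition, so no decomposition can have width below 3. Therefore the treewidth is 3.

Treewidth 3.
One optimal decomposition is:
Bags: B1 = {0, 1, 2, 3}
Tree: (single bag)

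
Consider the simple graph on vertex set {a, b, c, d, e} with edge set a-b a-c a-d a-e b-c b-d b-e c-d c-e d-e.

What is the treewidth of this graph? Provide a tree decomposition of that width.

Treewidth 4.
One such decomposition:
Bags: B1 = {a, b, c, d, e}
Tree: (single bag)

A single bag containing all 5 vertices is trivially a valid decomposition of width 4. For the lower bound, the 5 vertices {a, b, c, d, e} are pairwise adjacent, and any tree decomposition puts a clique entirely inside one bag — forcing width ≥ 4. The upper and lower bounds meet at 4, so that is the treewidth.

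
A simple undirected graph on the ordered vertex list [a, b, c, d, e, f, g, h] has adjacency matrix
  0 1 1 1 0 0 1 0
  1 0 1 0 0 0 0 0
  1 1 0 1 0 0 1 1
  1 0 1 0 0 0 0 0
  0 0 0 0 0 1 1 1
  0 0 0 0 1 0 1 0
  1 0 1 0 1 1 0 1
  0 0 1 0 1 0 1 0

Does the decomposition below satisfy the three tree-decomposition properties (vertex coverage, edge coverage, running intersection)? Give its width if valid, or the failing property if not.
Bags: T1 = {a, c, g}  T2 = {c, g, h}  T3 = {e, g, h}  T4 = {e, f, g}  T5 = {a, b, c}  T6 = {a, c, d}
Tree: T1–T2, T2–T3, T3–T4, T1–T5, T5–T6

Checking the three conditions: (i) the bags cover all of {a, b, c, d, e, f, g, h}; (ii) for each edge, some bag contains both endpoints; (iii) the bags containing any fixed vertex form a subtree. All hold, so the decomposition is valid with width 3 − 1 = 2.

Yes; width 2.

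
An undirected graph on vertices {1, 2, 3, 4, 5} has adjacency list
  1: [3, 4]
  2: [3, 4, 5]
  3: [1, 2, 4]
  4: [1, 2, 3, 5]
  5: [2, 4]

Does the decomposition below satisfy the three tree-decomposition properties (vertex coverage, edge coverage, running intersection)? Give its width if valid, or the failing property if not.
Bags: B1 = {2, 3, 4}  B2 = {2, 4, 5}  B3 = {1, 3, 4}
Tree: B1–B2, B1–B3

Every vertex of G appears in some bag (union = {1, 2, 3, 4, 5}); every edge is covered by a bag; and for each vertex v the set of bags containing v is connected in the bag tree. The decomposition is therefore valid. The largest bag has 3 vertices, so the width is 2.

Yes; width 2.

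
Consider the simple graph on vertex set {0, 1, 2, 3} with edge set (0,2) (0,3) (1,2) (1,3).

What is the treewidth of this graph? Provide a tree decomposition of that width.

Each bag holds 3 vertices, so the decomposition has width 2, which upper-bounds the treewidth. For the lower bound, G contains the cycle 1–3–0–2–1, so G is not a forest; only forests have treewidth ≤ 1, hence tw(G) ≥ 2. Combining the bounds, tw(G) = 2.

Treewidth 2.
One optimal decomposition is:
Bags: B1 = {0, 1, 3}  B2 = {0, 1, 2}
Tree: B1–B2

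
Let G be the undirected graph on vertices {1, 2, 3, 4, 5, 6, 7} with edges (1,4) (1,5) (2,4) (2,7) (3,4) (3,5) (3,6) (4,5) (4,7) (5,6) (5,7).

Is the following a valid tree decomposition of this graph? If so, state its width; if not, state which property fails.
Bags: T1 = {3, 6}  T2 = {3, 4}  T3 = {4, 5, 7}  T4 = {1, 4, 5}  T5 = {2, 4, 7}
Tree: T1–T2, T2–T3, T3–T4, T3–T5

A tree decomposition must satisfy three properties: every vertex lies in some bag; for every edge, both endpoints lie together in some bag; and for every vertex, the bags containing it form a connected subtree. Here edge (5,3) lies in no bag, so the decomposition is invalid.

No — edge (5,3) lies in no bag.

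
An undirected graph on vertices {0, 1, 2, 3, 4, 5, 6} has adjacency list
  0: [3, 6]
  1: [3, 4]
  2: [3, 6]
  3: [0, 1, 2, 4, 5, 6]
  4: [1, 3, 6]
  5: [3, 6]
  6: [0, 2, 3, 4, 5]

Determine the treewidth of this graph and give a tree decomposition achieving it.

Each bag holds 3 vertices, so the decomposition has width 2, which upper-bounds the treewidth. For the lower bound, the 3 vertices {1, 3, 4} are pairwise adjacent, and any tree decomposition puts a clique entirely inside one bag — forcing width ≥ 2. Combining the bounds, tw(G) = 2.

Treewidth 2.
One such decomposition:
Bags: B1 = {3, 5, 6}  B2 = {3, 4, 6}  B3 = {1, 3, 4}  B4 = {2, 3, 6}  B5 = {0, 3, 6}
Tree: B1–B2, B2–B3, B1–B4, B1–B5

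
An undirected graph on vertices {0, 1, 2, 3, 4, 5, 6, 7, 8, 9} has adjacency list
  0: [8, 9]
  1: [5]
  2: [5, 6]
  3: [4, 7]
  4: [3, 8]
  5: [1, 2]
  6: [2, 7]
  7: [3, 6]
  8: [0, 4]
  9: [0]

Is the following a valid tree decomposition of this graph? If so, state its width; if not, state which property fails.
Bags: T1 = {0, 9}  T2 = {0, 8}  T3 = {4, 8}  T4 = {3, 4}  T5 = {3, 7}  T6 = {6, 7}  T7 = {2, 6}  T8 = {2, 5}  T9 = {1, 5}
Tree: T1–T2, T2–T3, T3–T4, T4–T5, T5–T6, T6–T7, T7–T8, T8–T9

Yes; width 1.

Every vertex of G appears in some bag (union = {0, 1, 2, 3, 4, 5, 6, 7, 8, 9}); every edge is covered by a bag; and for each vertex v the set of bags containing v is connected in the bag tree. The decomposition is therefore valid. The largest bag has 2 vertices, so the width is 1.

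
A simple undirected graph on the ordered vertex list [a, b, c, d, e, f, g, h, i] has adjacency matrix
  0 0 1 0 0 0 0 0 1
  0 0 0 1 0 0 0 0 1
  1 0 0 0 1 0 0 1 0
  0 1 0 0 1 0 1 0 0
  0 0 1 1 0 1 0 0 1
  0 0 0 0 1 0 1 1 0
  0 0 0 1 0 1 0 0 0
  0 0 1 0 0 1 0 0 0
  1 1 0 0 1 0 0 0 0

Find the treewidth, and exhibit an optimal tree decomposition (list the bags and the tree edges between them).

Treewidth 3.
Bags: B1 = {a, b, d, i}  B2 = {a, d, e, i}  B3 = {a, c, d, e}  B4 = {c, d, e, g}  B5 = {c, e, f, g}  B6 = {c, f, g, h}
Tree: B1–B2, B2–B3, B3–B4, B4–B5, B5–B6

Every bag has size at most 4, so the width is 4 − 1 = 3 and tw(G) ≤ 3. For the lower bound: the 4 vertex sets {a,b,i}, {d}, {e}, {c,f,g,h} are disjoint, each induces a connected subgraph, and every pair is joined by at least one edge of G. Contracting each set to a single vertex therefore yields K_{4} as a minor, and since treewidth is minor-monotone, tw(G) ≥ tw(K_{4}) = 3. Hence tw(G) = 3 exactly.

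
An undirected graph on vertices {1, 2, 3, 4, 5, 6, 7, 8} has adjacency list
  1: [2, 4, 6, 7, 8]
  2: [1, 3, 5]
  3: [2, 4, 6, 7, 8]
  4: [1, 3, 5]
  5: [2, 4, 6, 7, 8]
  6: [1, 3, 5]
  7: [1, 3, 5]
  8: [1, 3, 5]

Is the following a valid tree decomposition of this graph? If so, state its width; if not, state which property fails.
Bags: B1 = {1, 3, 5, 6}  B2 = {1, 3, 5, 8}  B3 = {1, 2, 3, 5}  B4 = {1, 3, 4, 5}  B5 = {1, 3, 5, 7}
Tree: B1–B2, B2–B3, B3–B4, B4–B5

Yes; width 3.

Vertex coverage: the bags together contain {1, 2, 3, 4, 5, 6, 7, 8}, the full vertex set. Edge coverage: each edge of G has both endpoints in at least one bag. Running intersection: for every vertex, the bags containing it form a connected subtree. All three properties hold, so this is a valid tree decomposition of width max|bag| − 1 = 3, and hence tw(G) ≤ 3.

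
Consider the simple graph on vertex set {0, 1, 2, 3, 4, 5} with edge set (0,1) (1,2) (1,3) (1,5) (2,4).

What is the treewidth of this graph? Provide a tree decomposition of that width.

The largest bag has 2 vertices, giving width 1; this decomposition certifies tw(G) ≤ 1. G has an edge, so its treewidth is at least 1. Hence tw(G) = 1 exactly.

Treewidth 1.
One optimal decomposition is:
Bags: B1 = {1, 2}  B2 = {2, 4}  B3 = {1, 3}  B4 = {0, 1}  B5 = {1, 5}
Tree: B1–B2, B1–B3, B3–B4, B1–B5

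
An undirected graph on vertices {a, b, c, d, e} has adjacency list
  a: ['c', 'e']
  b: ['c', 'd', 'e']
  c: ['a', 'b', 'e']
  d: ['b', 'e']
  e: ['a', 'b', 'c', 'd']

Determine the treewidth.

2

A width-2 tree decomposition is:
Bags: B1 = {b, c, e}  B2 = {a, c, e}  B3 = {b, d, e}
Tree: B1–B2, B1–B3
Every bag has size at most 3, so the width is 3 − 1 = 2 and tw(G) ≤ 2. Conversely, {b, d, e} is a clique of size 3, and the vertices of any clique must share a bag in every tree decomposition; so some bag has ≥ 3 vertices and tw(G) ≥ 2. The upper and lower bounds meet at 2, so that is the treewidth.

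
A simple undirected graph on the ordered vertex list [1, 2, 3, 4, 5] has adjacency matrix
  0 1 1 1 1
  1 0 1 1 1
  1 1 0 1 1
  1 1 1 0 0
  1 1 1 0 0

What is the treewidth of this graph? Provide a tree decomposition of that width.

The largest bag has 4 vertices, giving width 3; this decomposition certifies tw(G) ≤ 3. On the other hand G contains the 4-clique {1, 2, 3, 4}. A clique must lie in a single bag of any decomposition, so no decomposition can have width below 3. Combining the bounds, tw(G) = 3.

Treewidth 3.
Bags: B1 = {1, 2, 3, 5}  B2 = {1, 2, 3, 4}
Tree: B1–B2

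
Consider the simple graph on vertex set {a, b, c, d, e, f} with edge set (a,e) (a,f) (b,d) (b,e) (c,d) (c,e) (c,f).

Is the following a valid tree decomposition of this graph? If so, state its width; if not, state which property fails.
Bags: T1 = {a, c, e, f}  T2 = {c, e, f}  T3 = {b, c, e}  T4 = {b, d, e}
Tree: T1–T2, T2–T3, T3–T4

A tree decomposition must satisfy three properties: every vertex lies in some bag; for every edge, both endpoints lie together in some bag; and for every vertex, the bags containing it form a connected subtree. Here edge (c,d) lies in no bag, so the decomposition is invalid.

No — edge (c,d) lies in no bag.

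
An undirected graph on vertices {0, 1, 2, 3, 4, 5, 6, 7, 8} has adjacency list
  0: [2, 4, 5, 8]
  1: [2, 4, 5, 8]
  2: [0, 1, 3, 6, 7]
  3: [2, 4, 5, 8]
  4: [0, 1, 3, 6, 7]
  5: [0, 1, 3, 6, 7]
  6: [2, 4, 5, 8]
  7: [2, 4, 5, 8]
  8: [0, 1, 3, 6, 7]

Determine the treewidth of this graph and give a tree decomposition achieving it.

The largest bag has 5 vertices, giving width 4; this decomposition certifies tw(G) ≤ 4. For the lower bound: the 5 vertex sets {0,5}, {3,8}, {1,4}, {2}, {6} are disjoint, each induces a connected subgraph, and every pair is joined by at least one edge of G. Contracting each set to a single vertex therefore yields K_{5} as a minor, and since treewidth is minor-monotone, tw(G) ≥ tw(K_{5}) = 4. The upper and lower bounds meet at 4, so that is the treewidth.

Treewidth 4.
One such decomposition:
Bags: B1 = {0, 2, 4, 5, 8}  B2 = {2, 3, 4, 5, 8}  B3 = {1, 2, 4, 5, 8}  B4 = {2, 4, 5, 6, 8}  B5 = {2, 4, 5, 7, 8}
Tree: B1–B2, B2–B3, B3–B4, B4–B5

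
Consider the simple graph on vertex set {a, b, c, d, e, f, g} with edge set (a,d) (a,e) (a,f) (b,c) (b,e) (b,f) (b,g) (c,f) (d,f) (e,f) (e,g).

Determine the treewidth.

A width-2 tree decomposition is:
Bags: B1 = {a, d, f}  B2 = {a, e, f}  B3 = {b, e, f}  B4 = {b, c, f}  B5 = {b, e, g}
Tree: B1–B2, B2–B3, B3–B4, B3–B5
The largest bag has 3 vertices, giving width 2; this decomposition certifies tw(G) ≤ 2. Conversely, {b, e, g} is a clique of size 3, and the vertices of any clique must share a bag in every tree decomposition; so some bag has ≥ 3 vertices and tw(G) ≥ 2. Combining the bounds, tw(G) = 2.

2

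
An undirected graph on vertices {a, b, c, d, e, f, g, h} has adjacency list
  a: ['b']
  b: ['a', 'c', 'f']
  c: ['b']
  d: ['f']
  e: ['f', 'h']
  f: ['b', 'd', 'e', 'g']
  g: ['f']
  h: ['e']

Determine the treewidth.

A width-1 tree decomposition is:
Bags: B1 = {b, f}  B2 = {f, g}  B3 = {a, b}  B4 = {d, f}  B5 = {e, f}  B6 = {b, c}  B7 = {e, h}
Tree: B1–B2, B1–B3, B2–B4, B4–B5, B3–B6, B5–B7
The largest bag has 2 vertices, giving width 1; this decomposition certifies tw(G) ≤ 1. Any graph with an edge has treewidth ≥ 1, and G has the edge b–f. The upper and lower bounds meet at 1, so that is the treewidth.

1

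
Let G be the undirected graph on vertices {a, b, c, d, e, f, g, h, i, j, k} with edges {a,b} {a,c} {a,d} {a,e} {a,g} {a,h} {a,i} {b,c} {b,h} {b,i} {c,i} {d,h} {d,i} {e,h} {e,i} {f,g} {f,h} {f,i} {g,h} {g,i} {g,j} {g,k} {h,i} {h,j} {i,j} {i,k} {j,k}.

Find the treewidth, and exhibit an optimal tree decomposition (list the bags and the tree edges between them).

Treewidth 3.
One optimal decomposition is:
Bags: B1 = {g, h, i, j}  B2 = {a, g, h, i}  B3 = {a, b, h, i}  B4 = {g, i, j, k}  B5 = {a, e, h, i}  B6 = {a, d, h, i}  B7 = {a, b, c, i}  B8 = {f, g, h, i}
Tree: B1–B2, B2–B3, B1–B4, B2–B5, B5–B6, B3–B7, B2–B8

Every bag has size at most 4, so the width is 4 − 1 = 3 and tw(G) ≤ 3. For the lower bound, the 4 vertices {a, d, h, i} are pairwise adjacent, and any tree decomposition puts a clique entirely inside one bag — forcing width ≥ 3. The upper and lower bounds meet at 3, so that is the treewidth.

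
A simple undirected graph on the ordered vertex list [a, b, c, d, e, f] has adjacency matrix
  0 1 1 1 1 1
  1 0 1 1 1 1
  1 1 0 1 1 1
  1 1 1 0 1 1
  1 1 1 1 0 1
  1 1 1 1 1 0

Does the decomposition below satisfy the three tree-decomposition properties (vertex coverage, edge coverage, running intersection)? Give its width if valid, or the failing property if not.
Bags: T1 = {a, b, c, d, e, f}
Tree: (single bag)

Every vertex of G appears in some bag (union = {a, b, c, d, e, f}); every edge is covered by a bag; and for each vertex v the set of bags containing v is connected in the bag tree. The decomposition is therefore valid. The largest bag has 6 vertices, so the width is 5.

Yes; width 5.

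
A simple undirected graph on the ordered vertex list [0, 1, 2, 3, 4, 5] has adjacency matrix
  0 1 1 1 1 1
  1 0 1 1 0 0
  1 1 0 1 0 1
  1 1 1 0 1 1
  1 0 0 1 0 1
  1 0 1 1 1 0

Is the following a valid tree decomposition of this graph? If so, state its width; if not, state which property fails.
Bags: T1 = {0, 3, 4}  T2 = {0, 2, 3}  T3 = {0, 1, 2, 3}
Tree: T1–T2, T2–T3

No — vertex 5 appears in no bag.

A tree decomposition must satisfy three properties: every vertex lies in some bag; for every edge, both endpoints lie together in some bag; and for every vertex, the bags containing it form a connected subtree. Here vertex 5 appears in no bag, so the decomposition is invalid.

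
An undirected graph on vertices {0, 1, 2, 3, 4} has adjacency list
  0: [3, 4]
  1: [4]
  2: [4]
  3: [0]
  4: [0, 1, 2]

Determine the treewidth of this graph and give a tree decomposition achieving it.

Every bag has size at most 2, so the width is 2 − 1 = 1 and tw(G) ≤ 1. Since G has at least one edge (e.g. 4–0), it is not an edgeless graph, so tw(G) ≥ 1. Therefore the treewidth is 1.

Treewidth 1.
Bags: B1 = {0, 4}  B2 = {0, 3}  B3 = {1, 4}  B4 = {2, 4}
Tree: B1–B2, B1–B3, B3–B4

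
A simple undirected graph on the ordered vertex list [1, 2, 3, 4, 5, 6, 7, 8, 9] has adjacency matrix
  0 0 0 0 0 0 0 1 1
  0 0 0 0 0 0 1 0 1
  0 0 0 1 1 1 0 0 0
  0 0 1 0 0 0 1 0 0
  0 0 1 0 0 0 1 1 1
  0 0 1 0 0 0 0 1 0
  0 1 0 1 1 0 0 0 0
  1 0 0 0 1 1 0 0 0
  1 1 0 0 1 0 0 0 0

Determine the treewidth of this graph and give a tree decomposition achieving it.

Treewidth 3.
Bags: B1 = {1, 6, 8, 9}  B2 = {5, 6, 8, 9}  B3 = {3, 5, 6, 9}  B4 = {2, 3, 5, 9}  B5 = {2, 3, 5, 7}  B6 = {2, 3, 4, 7}
Tree: B1–B2, B2–B3, B3–B4, B4–B5, B5–B6

Each bag holds 4 vertices, so the decomposition has width 3, which upper-bounds the treewidth. For the lower bound: the 4 vertex sets {1,6,8}, {9}, {5}, {2,3,4,7} are disjoint, each induces a connected subgraph, and every pair is joined by at least one edge of G. Contracting each set to a single vertex therefore yields K_{4} as a minor, and since treewidth is minor-monotone, tw(G) ≥ tw(K_{4}) = 3. The upper and lower bounds meet at 3, so that is the treewidth.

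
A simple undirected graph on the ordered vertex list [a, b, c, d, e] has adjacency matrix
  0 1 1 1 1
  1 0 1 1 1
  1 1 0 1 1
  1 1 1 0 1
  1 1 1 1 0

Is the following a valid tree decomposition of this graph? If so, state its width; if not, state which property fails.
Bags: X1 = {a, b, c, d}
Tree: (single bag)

A tree decomposition must satisfy three properties: every vertex lies in some bag; for every edge, both endpoints lie together in some bag; and for every vertex, the bags containing it form a connected subtree. Here vertex e appears in no bag, so the decomposition is invalid.

No — vertex e appears in no bag.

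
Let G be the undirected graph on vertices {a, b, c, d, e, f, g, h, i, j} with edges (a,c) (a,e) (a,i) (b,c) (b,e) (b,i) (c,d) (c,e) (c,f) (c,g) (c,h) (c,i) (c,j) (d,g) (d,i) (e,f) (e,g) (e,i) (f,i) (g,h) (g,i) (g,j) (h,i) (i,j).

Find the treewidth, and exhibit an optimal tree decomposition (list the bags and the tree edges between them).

Treewidth 3.
Bags: B1 = {c, g, i, j}  B2 = {c, g, h, i}  B3 = {c, e, g, i}  B4 = {c, e, f, i}  B5 = {c, d, g, i}  B6 = {b, c, e, i}  B7 = {a, c, e, i}
Tree: B1–B2, B2–B3, B3–B4, B1–B5, B4–B6, B6–B7

The largest bag has 4 vertices, giving width 3; this decomposition certifies tw(G) ≤ 3. Conversely, {c, d, g, i} is a clique of size 4, and the vertices of any clique must share a bag in every tree decomposition; so some bag has ≥ 4 vertices and tw(G) ≥ 3. Hence tw(G) = 3 exactly.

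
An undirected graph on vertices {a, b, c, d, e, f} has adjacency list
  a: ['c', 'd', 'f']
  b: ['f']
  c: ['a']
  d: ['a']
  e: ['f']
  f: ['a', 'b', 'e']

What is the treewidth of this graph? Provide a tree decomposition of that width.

The largest bag has 2 vertices, giving width 1; this decomposition certifies tw(G) ≤ 1. Any graph with an edge has treewidth ≥ 1, and G has the edge c–a. The upper and lower bounds meet at 1, so that is the treewidth.

Treewidth 1.
One such decomposition:
Bags: B1 = {a, c}  B2 = {a, f}  B3 = {a, d}  B4 = {e, f}  B5 = {b, f}
Tree: B1–B2, B1–B3, B2–B4, B2–B5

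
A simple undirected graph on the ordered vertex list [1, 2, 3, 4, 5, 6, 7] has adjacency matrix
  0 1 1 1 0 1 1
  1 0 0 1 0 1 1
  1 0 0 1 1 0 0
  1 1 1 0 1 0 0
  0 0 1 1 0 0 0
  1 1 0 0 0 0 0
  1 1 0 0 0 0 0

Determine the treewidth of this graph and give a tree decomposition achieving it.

Every bag has size at most 3, so the width is 3 − 1 = 2 and tw(G) ≤ 2. For the lower bound, the 3 vertices {1, 2, 4} are pairwise adjacent, and any tree decomposition puts a clique entirely inside one bag — forcing width ≥ 2. Combining the bounds, tw(G) = 2.

Treewidth 2.
One such decomposition:
Bags: B1 = {1, 2, 6}  B2 = {1, 2, 4}  B3 = {1, 2, 7}  B4 = {1, 3, 4}  B5 = {3, 4, 5}
Tree: B1–B2, B1–B3, B2–B4, B4–B5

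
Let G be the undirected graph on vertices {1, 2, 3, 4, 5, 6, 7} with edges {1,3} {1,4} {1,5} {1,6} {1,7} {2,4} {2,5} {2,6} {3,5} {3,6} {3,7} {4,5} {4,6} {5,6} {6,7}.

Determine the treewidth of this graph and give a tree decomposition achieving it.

The largest bag has 4 vertices, giving width 3; this decomposition certifies tw(G) ≤ 3. Conversely, {1, 3, 5, 6} is a clique of size 4, and the vertices of any clique must share a bag in every tree decomposition; so some bag has ≥ 4 vertices and tw(G) ≥ 3. Hence tw(G) = 3 exactly.

Treewidth 3.
One optimal decomposition is:
Bags: B1 = {1, 4, 5, 6}  B2 = {1, 3, 5, 6}  B3 = {2, 4, 5, 6}  B4 = {1, 3, 6, 7}
Tree: B1–B2, B1–B3, B2–B4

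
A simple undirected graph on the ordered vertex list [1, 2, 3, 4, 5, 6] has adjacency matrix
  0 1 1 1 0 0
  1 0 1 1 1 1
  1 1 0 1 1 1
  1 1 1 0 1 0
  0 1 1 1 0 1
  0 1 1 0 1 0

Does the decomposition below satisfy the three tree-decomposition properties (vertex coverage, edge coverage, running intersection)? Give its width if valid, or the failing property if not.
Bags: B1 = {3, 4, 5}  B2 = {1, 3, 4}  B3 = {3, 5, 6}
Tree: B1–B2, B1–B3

No — vertex 2 appears in no bag.

A tree decomposition must satisfy three properties: every vertex lies in some bag; for every edge, both endpoints lie together in some bag; and for every vertex, the bags containing it form a connected subtree. Here vertex 2 appears in no bag, so the decomposition is invalid.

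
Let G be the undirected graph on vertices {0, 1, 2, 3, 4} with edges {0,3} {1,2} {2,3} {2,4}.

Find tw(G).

A width-1 tree decomposition is:
Bags: B1 = {2, 4}  B2 = {1, 2}  B3 = {2, 3}  B4 = {0, 3}
Tree: B1–B2, B1–B3, B3–B4
Every bag has size at most 2, so the width is 2 − 1 = 1 and tw(G) ≤ 1. Since G has at least one edge (e.g. 4–2), it is not an edgeless graph, so tw(G) ≥ 1. Therefore the treewidth is 1.

1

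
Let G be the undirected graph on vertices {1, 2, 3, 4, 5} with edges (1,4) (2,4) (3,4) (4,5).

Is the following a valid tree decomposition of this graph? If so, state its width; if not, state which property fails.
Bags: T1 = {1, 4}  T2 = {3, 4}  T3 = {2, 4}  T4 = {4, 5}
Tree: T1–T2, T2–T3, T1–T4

Every vertex of G appears in some bag (union = {1, 2, 3, 4, 5}); every edge is covered by a bag; and for each vertex v the set of bags containing v is connected in the bag tree. The decomposition is therefore valid. The largest bag has 2 vertices, so the width is 1.

Yes; width 1.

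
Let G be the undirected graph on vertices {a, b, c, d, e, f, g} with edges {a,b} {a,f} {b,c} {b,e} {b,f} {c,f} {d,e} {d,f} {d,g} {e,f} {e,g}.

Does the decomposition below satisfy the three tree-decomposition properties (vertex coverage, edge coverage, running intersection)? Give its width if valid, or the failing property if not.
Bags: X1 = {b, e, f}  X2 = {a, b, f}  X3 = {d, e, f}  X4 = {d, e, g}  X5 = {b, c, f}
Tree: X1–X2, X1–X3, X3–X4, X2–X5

Yes; width 2.

Every vertex of G appears in some bag (union = {a, b, c, d, e, f, g}); every edge is covered by a bag; and for each vertex v the set of bags containing v is connected in the bag tree. The decomposition is therefore valid. The largest bag has 3 vertices, so the width is 2.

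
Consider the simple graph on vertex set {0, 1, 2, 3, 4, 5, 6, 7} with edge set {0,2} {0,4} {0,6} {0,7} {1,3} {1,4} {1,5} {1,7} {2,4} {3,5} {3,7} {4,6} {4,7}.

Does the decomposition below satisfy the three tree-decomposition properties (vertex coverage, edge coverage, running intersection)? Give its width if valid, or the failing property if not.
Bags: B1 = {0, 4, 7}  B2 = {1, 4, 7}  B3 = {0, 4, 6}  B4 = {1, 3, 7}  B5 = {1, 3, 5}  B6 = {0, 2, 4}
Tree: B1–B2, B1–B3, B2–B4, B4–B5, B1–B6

Yes; width 2.

Vertex coverage: the bags together contain {0, 1, 2, 3, 4, 5, 6, 7}, the full vertex set. Edge coverage: each edge of G has both endpoints in at least one bag. Running intersection: for every vertex, the bags containing it form a connected subtree. All three properties hold, so this is a valid tree decomposition of width max|bag| − 1 = 2, and hence tw(G) ≤ 2.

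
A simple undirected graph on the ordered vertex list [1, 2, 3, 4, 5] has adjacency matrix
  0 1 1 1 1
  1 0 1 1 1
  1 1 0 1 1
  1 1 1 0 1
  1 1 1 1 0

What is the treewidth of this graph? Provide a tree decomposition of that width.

With just one bag of size 5, the width is 5 − 1 = 4, so tw(G) ≤ 4. On the other hand G contains the 5-clique {1, 2, 3, 4, 5}. A clique must lie in a single bag of any decomposition, so no decomposition can have width below 4. Hence tw(G) = 4 exactly.

Treewidth 4.
Bags: B1 = {1, 2, 3, 4, 5}
Tree: (single bag)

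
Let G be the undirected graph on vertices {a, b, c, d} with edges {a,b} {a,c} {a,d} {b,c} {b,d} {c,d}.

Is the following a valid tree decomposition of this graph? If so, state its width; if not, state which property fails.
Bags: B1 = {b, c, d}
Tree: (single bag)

A tree decomposition must satisfy three properties: every vertex lies in some bag; for every edge, both endpoints lie together in some bag; and for every vertex, the bags containing it form a connected subtree. Here vertex a appears in no bag, so the decomposition is invalid.

No — vertex a appears in no bag.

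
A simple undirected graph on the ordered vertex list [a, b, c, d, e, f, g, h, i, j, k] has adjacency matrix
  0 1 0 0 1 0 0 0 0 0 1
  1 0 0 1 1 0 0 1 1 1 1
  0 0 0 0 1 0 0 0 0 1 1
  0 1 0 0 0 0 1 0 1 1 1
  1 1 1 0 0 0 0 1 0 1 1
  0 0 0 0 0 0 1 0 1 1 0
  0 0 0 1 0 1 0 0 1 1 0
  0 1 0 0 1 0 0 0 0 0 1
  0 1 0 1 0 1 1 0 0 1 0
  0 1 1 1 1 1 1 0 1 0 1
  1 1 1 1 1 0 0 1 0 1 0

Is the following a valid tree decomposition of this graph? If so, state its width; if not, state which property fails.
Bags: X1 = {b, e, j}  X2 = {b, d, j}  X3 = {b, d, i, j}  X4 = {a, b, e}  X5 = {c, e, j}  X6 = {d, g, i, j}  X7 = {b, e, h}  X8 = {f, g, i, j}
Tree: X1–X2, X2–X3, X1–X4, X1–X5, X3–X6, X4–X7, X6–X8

A tree decomposition must satisfy three properties: every vertex lies in some bag; for every edge, both endpoints lie together in some bag; and for every vertex, the bags containing it form a connected subtree. Here vertex k appears in no bag, so the decomposition is invalid.

No — vertex k appears in no bag.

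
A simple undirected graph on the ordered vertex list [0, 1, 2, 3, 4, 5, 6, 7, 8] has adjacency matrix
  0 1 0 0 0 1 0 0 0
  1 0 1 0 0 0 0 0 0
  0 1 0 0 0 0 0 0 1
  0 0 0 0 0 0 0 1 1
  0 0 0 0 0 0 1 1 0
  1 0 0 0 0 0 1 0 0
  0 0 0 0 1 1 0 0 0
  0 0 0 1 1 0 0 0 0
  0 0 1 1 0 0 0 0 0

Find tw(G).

A width-2 tree decomposition is:
Bags: B1 = {2, 3, 8}  B2 = {1, 2, 3}  B3 = {0, 1, 3}  B4 = {0, 3, 5}  B5 = {3, 5, 6}  B6 = {3, 4, 6}  B7 = {3, 4, 7}
Tree: B1–B2, B2–B3, B3–B4, B4–B5, B5–B6, B6–B7
Every bag has size at most 3, so the width is 3 − 1 = 2 and tw(G) ≤ 2. Since 3–8–2–1–0–5–6–4–7–3 is a cycle in G, G is not acyclic. Forests are exactly the graphs of treewidth ≤ 1, so tw(G) ≥ 2. Therefore the treewidth is 2.

2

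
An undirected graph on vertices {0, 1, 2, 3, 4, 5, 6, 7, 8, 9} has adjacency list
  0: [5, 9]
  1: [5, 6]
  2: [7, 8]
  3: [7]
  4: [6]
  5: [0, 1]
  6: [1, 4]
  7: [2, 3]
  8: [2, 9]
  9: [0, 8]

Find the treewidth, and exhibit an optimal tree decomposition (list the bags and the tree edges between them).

Treewidth 1.
Bags: B1 = {4, 6}  B2 = {1, 6}  B3 = {1, 5}  B4 = {0, 5}  B5 = {0, 9}  B6 = {8, 9}  B7 = {2, 8}  B8 = {2, 7}  B9 = {3, 7}
Tree: B1–B2, B2–B3, B3–B4, B4–B5, B5–B6, B6–B7, B7–B8, B8–B9

The largest bag has 2 vertices, giving width 1; this decomposition certifies tw(G) ≤ 1. Since G has at least one edge (e.g. 4–6), it is not an edgeless graph, so tw(G) ≥ 1. Hence tw(G) = 1 exactly.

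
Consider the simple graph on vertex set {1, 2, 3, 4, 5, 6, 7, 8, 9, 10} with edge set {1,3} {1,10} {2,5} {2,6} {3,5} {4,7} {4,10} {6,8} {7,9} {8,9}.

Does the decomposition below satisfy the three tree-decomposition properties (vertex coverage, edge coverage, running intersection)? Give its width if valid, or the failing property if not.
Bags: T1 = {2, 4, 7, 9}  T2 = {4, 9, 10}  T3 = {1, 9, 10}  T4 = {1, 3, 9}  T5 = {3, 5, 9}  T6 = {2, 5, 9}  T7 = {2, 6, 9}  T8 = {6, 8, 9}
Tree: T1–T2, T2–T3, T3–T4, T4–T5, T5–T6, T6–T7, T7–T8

No — bags containing vertex 2 are not connected in the tree.

A tree decomposition must satisfy three properties: every vertex lies in some bag; for every edge, both endpoints lie together in some bag; and for every vertex, the bags containing it form a connected subtree. Here bags containing vertex 2 are not connected in the tree, so the decomposition is invalid.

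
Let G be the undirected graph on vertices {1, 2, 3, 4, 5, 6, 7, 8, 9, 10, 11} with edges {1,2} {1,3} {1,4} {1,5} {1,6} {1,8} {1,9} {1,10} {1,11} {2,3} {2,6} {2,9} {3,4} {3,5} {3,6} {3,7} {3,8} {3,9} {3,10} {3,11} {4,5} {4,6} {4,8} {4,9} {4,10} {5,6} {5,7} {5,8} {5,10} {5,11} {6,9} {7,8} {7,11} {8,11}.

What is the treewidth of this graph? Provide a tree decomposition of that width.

Every bag has size at most 5, so the width is 5 − 1 = 4 and tw(G) ≤ 4. On the other hand G contains the 5-clique {1, 2, 3, 6, 9}. A clique must lie in a single bag of any decomposition, so no decomposition can have width below 4. Combining the bounds, tw(G) = 4.

Treewidth 4.
One such decomposition:
Bags: B1 = {1, 3, 4, 5, 8}  B2 = {1, 3, 4, 5, 6}  B3 = {1, 3, 4, 6, 9}  B4 = {1, 3, 5, 8, 11}  B5 = {1, 3, 4, 5, 10}  B6 = {3, 5, 7, 8, 11}  B7 = {1, 2, 3, 6, 9}
Tree: B1–B2, B2–B3, B1–B4, B2–B5, B4–B6, B3–B7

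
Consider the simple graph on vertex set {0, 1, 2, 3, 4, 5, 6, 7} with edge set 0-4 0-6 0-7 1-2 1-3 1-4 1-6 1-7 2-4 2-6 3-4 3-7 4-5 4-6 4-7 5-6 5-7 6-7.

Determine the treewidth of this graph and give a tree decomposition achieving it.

Treewidth 3.
One optimal decomposition is:
Bags: B1 = {1, 4, 6, 7}  B2 = {1, 3, 4, 7}  B3 = {0, 4, 6, 7}  B4 = {1, 2, 4, 6}  B5 = {4, 5, 6, 7}
Tree: B1–B2, B1–B3, B1–B4, B3–B5

Each bag holds 4 vertices, so the decomposition has width 3, which upper-bounds the treewidth. For the lower bound, the 4 vertices {1, 3, 4, 7} are pairwise adjacent, and any tree decomposition puts a clique entirely inside one bag — forcing width ≥ 3. Hence tw(G) = 3 exactly.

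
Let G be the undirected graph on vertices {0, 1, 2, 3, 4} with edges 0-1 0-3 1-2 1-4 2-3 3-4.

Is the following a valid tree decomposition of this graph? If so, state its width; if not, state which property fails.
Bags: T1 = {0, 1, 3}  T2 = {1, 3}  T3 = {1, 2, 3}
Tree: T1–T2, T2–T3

A tree decomposition must satisfy three properties: every vertex lies in some bag; for every edge, both endpoints lie together in some bag; and for every vertex, the bags containing it form a connected subtree. Here vertex 4 appears in no bag, so the decomposition is invalid.

No — vertex 4 appears in no bag.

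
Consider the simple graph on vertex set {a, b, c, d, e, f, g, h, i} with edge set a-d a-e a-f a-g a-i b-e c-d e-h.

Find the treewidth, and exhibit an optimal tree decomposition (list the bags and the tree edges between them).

Each bag holds 2 vertices, so the decomposition has width 1, which upper-bounds the treewidth. Any graph with an edge has treewidth ≥ 1, and G has the edge e–a. Therefore the treewidth is 1.

Treewidth 1.
Bags: B1 = {a, e}  B2 = {a, g}  B3 = {e, h}  B4 = {a, i}  B5 = {a, d}  B6 = {a, f}  B7 = {b, e}  B8 = {c, d}
Tree: B1–B2, B1–B3, B2–B4, B2–B5, B5–B6, B3–B7, B5–B8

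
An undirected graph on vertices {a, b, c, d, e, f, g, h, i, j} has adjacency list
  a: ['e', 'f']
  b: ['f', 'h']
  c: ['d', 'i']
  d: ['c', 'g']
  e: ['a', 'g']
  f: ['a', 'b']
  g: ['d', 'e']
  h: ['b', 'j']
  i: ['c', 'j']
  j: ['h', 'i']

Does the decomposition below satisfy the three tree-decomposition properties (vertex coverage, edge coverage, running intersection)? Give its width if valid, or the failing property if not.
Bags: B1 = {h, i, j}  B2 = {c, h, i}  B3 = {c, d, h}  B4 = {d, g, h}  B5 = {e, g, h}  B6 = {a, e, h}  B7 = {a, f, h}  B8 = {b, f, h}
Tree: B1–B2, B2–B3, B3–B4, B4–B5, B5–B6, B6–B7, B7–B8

Yes; width 2.

Vertex coverage: the bags together contain {a, b, c, d, e, f, g, h, i, j}, the full vertex set. Edge coverage: each edge of G has both endpoints in at least one bag. Running intersection: for every vertex, the bags containing it form a connected subtree. All three properties hold, so this is a valid tree decomposition of width max|bag| − 1 = 2, and hence tw(G) ≤ 2.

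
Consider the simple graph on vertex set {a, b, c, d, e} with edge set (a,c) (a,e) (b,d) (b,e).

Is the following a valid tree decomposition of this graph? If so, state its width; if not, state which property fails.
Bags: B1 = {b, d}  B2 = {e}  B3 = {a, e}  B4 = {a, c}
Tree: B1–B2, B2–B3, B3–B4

No — edge (b,e) lies in no bag.

A tree decomposition must satisfy three properties: every vertex lies in some bag; for every edge, both endpoints lie together in some bag; and for every vertex, the bags containing it form a connected subtree. Here edge (b,e) lies in no bag, so the decomposition is invalid.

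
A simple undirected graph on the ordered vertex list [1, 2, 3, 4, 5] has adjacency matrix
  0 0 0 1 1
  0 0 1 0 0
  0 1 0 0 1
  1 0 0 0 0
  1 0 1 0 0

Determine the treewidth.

A width-1 tree decomposition is:
Bags: B1 = {2, 3}  B2 = {3, 5}  B3 = {1, 5}  B4 = {1, 4}
Tree: B1–B2, B2–B3, B3–B4
Each bag holds 2 vertices, so the decomposition has width 1, which upper-bounds the treewidth. Any graph with an edge has treewidth ≥ 1, and G has the edge 2–3. Combining the bounds, tw(G) = 1.

1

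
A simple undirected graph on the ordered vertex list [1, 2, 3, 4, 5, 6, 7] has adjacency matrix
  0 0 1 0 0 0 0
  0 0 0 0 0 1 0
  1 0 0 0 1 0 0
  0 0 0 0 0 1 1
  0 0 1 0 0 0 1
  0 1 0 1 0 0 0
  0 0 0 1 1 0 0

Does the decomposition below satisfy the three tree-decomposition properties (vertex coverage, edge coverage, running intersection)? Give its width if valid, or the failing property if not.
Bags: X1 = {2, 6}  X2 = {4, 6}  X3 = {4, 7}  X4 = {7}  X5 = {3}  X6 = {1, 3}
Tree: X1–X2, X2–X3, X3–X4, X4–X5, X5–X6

No — vertex 5 appears in no bag.

A tree decomposition must satisfy three properties: every vertex lies in some bag; for every edge, both endpoints lie together in some bag; and for every vertex, the bags containing it form a connected subtree. Here vertex 5 appears in no bag, so the decomposition is invalid.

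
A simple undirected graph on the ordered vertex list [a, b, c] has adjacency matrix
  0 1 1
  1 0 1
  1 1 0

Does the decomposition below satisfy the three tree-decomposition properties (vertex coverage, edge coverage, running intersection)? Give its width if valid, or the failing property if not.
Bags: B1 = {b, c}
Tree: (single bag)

A tree decomposition must satisfy three properties: every vertex lies in some bag; for every edge, both endpoints lie together in some bag; and for every vertex, the bags containing it form a connected subtree. Here vertex a appears in no bag, so the decomposition is invalid.

No — vertex a appears in no bag.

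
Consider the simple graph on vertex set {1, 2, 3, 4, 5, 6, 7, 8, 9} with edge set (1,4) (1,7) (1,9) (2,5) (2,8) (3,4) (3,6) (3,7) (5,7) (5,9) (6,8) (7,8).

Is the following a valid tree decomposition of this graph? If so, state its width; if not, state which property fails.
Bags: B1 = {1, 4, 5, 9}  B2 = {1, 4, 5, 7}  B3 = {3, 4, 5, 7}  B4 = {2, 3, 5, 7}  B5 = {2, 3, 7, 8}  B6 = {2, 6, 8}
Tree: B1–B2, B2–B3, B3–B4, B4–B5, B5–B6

No — edge (3,6) lies in no bag.

A tree decomposition must satisfy three properties: every vertex lies in some bag; for every edge, both endpoints lie together in some bag; and for every vertex, the bags containing it form a connected subtree. Here edge (3,6) lies in no bag, so the decomposition is invalid.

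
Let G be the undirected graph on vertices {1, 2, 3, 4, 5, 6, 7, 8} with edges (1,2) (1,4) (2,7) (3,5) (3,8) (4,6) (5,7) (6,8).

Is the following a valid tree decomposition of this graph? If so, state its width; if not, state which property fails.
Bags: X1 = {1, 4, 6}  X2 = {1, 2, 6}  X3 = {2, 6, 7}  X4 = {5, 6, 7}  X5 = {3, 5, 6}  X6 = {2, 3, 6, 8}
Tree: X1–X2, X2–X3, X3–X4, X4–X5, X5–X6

No — bags containing vertex 2 are not connected in the tree.

A tree decomposition must satisfy three properties: every vertex lies in some bag; for every edge, both endpoints lie together in some bag; and for every vertex, the bags containing it form a connected subtree. Here bags containing vertex 2 are not connected in the tree, so the decomposition is invalid.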